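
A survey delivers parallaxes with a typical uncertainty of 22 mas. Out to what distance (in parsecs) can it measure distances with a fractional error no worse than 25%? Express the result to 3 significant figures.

11.4 pc

σ_d/d = σ_p/p, so the condition is σ_p/p ≤ 0.25, i.e. p ≥ σ_p/0.25.
p_min = 22/0.25 = 88 mas = 0.088 arcsec.
d_max = 1/p_min = 1/0.088 = 11.364 pc.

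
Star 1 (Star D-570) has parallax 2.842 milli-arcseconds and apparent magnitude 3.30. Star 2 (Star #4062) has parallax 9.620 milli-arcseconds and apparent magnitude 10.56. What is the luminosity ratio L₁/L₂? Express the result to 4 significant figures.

d₁ = 1/p₁ = 1/0.002842″ = 351.86 pc; d₂ = 1/p₂ = 1/0.009620″ = 103.95 pc.
M₁ = m₁ − 5 log₁₀ d₁ + 5 = 3.30 − 12.7318 + 5 = -4.4318.
M₂ = 10.56 − 10.0841 + 5 = 5.4759.
L₁/L₂ = 10^(0.4(M₂ − M₁)) = 10^(0.4 × 9.9077) = 10^3.96308 = 9185.

L₁/L₂ = 9185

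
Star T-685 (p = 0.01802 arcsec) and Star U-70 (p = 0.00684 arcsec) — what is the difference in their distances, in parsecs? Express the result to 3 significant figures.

90.7 pc

d_A = 1/0.01802″ = 55.494 pc; d_B = 1/0.006840″ = 146.2 pc.
|d_B − d_A| = |146.2 − 55.494| = 90.706 pc.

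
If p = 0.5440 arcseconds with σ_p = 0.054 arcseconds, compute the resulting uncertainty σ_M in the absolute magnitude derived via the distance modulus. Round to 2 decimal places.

M = m − 5 log₁₀ d + 5 = m + 5 log₁₀ p + 5, so ∂M/∂p = 5/(p ln 10).
σ_M = (5/ln 10) · (σ_p/p) = 2.1715 × 0.054/0.5440 = 2.1715 × 0.099265 = 0.21555.

σ_M = 0.22 mag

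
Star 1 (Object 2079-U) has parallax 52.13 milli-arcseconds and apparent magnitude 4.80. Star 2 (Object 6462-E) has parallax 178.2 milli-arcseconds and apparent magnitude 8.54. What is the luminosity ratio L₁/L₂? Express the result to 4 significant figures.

L₁/L₂ = 366.1

d₁ = 1/p₁ = 1/0.05213″ = 19.183 pc; d₂ = 1/p₂ = 1/0.1782″ = 5.6117 pc.
M₁ = m₁ − 5 log₁₀ d₁ + 5 = 4.80 − 6.4146 + 5 = 3.3854.
M₂ = 8.54 − 3.7455 + 5 = 9.7945.
L₁/L₂ = 10^(0.4(M₂ − M₁)) = 10^(0.4 × 6.4091) = 10^2.56364 = 366.13.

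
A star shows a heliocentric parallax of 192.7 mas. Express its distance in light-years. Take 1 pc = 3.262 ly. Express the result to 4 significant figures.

16.93 light years

p = 192.7 mas = 0.1927 arcsec.
d = 1/p = 1/0.1927 = 5.1894 pc.
In light-years: 5.1894 × 3.262 = 16.928 ly.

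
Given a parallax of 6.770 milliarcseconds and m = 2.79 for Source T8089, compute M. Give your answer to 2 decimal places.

M = -3.06

d = 1/p = 1/0.006770″ = 147.71 pc.
m − M = 5 log₁₀(147.71) − 5 = 10.8470 − 5 = 5.8470.
M = m − (m − M) = 2.79 − 5.8470 = -3.06.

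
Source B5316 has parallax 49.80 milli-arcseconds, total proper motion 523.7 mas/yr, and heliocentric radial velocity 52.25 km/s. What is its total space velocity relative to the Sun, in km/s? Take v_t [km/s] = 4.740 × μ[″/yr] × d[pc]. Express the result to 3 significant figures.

72.2 km/s

d = 1/p = 1/0.04980″ = 20.08 pc.
μ = 523.7 mas/yr = 0.5237 ″/yr.
v_t = 4.740 μ d = 4.740 × 0.5237 × 20.08 = 49.845 km/s.
v = √(v_r² + v_t²) = √(52.25² + 49.845²) = √5214.59 = 72.212 km/s.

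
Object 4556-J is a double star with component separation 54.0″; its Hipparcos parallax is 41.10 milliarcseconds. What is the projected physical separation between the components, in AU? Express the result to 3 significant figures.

d = 1/p = 1/0.04110″ = 24.331 pc.
At distance d (pc), an angle of θ arcsec spans θ·d AU: s = 54.0 × 24.331 = 1313.9 AU.

1310 AU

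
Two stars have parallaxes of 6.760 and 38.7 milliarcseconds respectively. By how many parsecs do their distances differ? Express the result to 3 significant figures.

d_A = 1/0.006760″ = 147.93 pc; d_B = 1/0.03870″ = 25.84 pc.
|d_B − d_A| = |25.84 − 147.93| = 122.09 pc.

122 pc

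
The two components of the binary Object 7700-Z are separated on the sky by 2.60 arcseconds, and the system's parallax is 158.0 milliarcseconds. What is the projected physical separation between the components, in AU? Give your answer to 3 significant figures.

16.5 AU

d = 1/p = 1/0.1580″ = 6.3291 pc.
At distance d (pc), an angle of θ arcsec spans θ·d AU: s = 2.60 × 6.3291 = 16.456 AU.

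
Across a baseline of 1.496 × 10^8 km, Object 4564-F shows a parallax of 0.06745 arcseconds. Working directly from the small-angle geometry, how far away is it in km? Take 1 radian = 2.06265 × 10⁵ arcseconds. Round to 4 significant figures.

4.575 × 10^14 km

θ = 0.06745″ = 0.06745/206265 = 3.2701 × 10^-7 rad.
d = B/θ = (1.496 × 10^8) / (3.2701 × 10^-7) = 4.5748 × 10^14 km.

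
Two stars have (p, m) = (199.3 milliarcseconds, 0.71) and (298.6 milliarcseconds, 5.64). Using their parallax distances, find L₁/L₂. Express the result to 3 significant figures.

L₁/L₂ = 210

d₁ = 1/p₁ = 1/0.1993″ = 5.0176 pc; d₂ = 1/p₂ = 1/0.2986″ = 3.349 pc.
M₁ = m₁ − 5 log₁₀ d₁ + 5 = 0.71 − 3.5025 + 5 = 2.2075.
M₂ = 5.64 − 2.6246 + 5 = 8.0154.
L₁/L₂ = 10^(0.4(M₂ − M₁)) = 10^(0.4 × 5.8079) = 10^2.32316 = 210.46.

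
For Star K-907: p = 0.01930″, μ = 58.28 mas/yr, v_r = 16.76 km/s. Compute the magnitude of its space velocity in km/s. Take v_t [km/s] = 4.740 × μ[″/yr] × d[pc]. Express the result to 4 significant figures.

d = 1/p = 1/0.01930″ = 51.813 pc.
μ = 58.28 mas/yr = 0.05828 ″/yr.
v_t = 4.740 μ d = 4.740 × 0.05828 × 51.813 = 14.313 km/s.
v = √(v_r² + v_t²) = √(16.76² + 14.313²) = √485.76 = 22.04 km/s.

22.04 km/s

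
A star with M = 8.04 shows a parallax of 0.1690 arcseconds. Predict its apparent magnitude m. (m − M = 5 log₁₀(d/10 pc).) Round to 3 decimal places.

m = 6.901

d = 1/p = 1/0.1690″ = 5.9172 pc.
m − M = 5 log₁₀ d − 5 = 5 log₁₀(5.9172) − 5 = 3.8606 − 5 = -1.1394.
m = M + (m − M) = 8.04 + (-1.1394) = 6.901.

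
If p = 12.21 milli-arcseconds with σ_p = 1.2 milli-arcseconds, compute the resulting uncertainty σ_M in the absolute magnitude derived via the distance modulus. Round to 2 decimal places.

M = m − 5 log₁₀ d + 5 = m + 5 log₁₀ p + 5, so ∂M/∂p = 5/(p ln 10).
σ_M = (5/ln 10) · (σ_p/p) = 2.1715 × 1.2/12.21 = 2.1715 × 0.09828 = 0.21342.

σ_M = 0.21 mag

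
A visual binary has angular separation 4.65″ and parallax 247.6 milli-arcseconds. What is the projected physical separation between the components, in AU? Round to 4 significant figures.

d = 1/p = 1/0.2476″ = 4.0388 pc.
At distance d (pc), an angle of θ arcsec spans θ·d AU: s = 4.65 × 4.0388 = 18.78 AU.

18.78 AU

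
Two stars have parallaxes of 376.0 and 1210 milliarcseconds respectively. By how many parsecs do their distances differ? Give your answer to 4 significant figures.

d_A = 1/0.3760″ = 2.6596 pc; d_B = 1/1.210″ = 0.82645 pc.
|d_B − d_A| = |0.82645 − 2.6596| = 1.8332 pc.

1.833 pc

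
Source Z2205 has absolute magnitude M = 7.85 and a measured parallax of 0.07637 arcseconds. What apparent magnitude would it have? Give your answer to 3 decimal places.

d = 1/p = 1/0.07637″ = 13.094 pc.
m − M = 5 log₁₀ d − 5 = 5 log₁₀(13.094) − 5 = 5.5854 − 5 = 0.5854.
m = M + (m − M) = 7.85 + 0.5854 = 8.435.

m = 8.435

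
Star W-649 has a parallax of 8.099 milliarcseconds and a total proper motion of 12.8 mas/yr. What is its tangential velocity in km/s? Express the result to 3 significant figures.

d = 1/p = 1/0.008099″ = 123.47 pc.
μ = 12.8 mas/yr = 0.0128 ″/yr.
v_t = 4.74 × μ × d = 4.74 × 0.0128 × 123.47 = 7.4912 km/s.

7.49 km/s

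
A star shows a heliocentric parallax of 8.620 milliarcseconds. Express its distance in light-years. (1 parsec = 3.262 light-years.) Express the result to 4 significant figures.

p = 8.620 milliarcseconds = 0.008620 arcsec.
d = 1/p = 1/0.008620 = 116.01 pc.
In light-years: 116.01 × 3.262 = 378.42 ly.

378.4 light years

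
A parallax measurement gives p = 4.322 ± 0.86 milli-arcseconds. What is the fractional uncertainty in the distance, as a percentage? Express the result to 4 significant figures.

For d = 1/p, |σ_d/d| = |σ_p/p|.
σ_p/p = 0.86 / 4.322 = 0.19898 = 19.898%.

19.90%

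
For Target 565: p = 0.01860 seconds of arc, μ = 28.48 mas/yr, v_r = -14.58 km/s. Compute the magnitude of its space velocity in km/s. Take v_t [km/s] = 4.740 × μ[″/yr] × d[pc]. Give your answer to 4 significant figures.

d = 1/p = 1/0.01860″ = 53.763 pc.
μ = 28.48 mas/yr = 0.02848 ″/yr.
v_t = 4.740 μ d = 4.740 × 0.02848 × 53.763 = 7.2577 km/s.
v = √(v_r² + v_t²) = √((-14.58)² + 7.2577²) = √265.251 = 16.287 km/s.

16.29 km/s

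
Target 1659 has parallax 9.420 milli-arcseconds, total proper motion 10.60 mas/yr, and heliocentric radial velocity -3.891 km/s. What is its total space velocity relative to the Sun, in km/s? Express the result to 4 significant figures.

d = 1/p = 1/0.009420″ = 106.16 pc.
μ = 10.60 mas/yr = 0.01060 ″/yr.
v_t = 4.740 μ d = 4.740 × 0.01060 × 106.16 = 5.3339 km/s.
v = √(v_r² + v_t²) = √((-3.891)² + 5.3339²) = √43.5904 = 6.6023 km/s.

6.602 km/s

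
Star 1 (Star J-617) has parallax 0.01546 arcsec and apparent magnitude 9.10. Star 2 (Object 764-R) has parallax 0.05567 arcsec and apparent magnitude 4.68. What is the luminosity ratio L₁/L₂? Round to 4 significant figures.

d₁ = 1/p₁ = 1/0.01546″ = 64.683 pc; d₂ = 1/p₂ = 1/0.05567″ = 17.963 pc.
M₁ = m₁ − 5 log₁₀ d₁ + 5 = 9.10 − 9.0540 + 5 = 5.0460.
M₂ = 4.68 − 6.2719 + 5 = 3.4081.
L₁/L₂ = 10^(0.4(M₂ − M₁)) = 10^(0.4 × (-1.6379)) = 10^(-0.65516) = 0.22123.

L₁/L₂ = 0.2212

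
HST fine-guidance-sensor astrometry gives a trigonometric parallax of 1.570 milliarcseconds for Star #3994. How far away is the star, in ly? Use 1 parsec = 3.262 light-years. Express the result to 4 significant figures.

2078 ly

p = 1.570 milliarcseconds = 0.001570 arcsec.
d = 1/p = 1/0.001570 = 636.94 pc.
In light-years: 636.94 × 3.262 = 2077.7 ly.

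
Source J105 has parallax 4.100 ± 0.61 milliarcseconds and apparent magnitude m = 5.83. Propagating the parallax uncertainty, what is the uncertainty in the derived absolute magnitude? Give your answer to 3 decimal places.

M = m − 5 log₁₀ d + 5 = m + 5 log₁₀ p + 5, so ∂M/∂p = 5/(p ln 10).
σ_M = (5/ln 10) · (σ_p/p) = 2.1715 × 0.61/4.100 = 2.1715 × 0.14878 = 0.32308.

σ_M = 0.323 mag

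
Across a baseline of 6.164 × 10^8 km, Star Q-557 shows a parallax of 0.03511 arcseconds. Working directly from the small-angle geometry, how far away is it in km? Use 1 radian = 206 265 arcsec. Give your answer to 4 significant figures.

3.621 × 10^15 km

θ = 0.03511″ = 0.03511/206265 = 1.7022 × 10^-7 rad.
d = B/θ = (6.164 × 10^8) / (1.7022 × 10^-7) = 3.6212 × 10^15 km.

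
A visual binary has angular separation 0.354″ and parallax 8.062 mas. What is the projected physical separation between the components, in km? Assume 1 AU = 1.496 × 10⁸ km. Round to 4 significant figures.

6.569 × 10^9 km

d = 1/p = 1/0.008062″ = 124.04 pc.
At distance d (pc), an angle of θ arcsec spans θ·d AU: s = 0.354 × 124.04 = 43.91 AU.
= 43.91 × 1.496 × 10⁸ km = 6.5689 × 10^9 km.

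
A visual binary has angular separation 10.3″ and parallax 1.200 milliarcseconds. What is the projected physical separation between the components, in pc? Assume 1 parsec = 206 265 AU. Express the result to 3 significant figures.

0.0416 pc

d = 1/p = 1/0.001200″ = 833.33 pc.
At distance d (pc), an angle of θ arcsec spans θ·d AU: s = 10.3 × 833.33 = 8583.3 AU.
= 8583.3 / 206265 = 0.041613 pc.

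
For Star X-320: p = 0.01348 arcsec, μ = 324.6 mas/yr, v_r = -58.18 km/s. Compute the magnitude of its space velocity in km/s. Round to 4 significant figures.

128.1 km/s

d = 1/p = 1/0.01348″ = 74.184 pc.
μ = 324.6 mas/yr = 0.3246 ″/yr.
v_t = 4.740 μ d = 4.740 × 0.3246 × 74.184 = 114.14 km/s.
v = √(v_r² + v_t²) = √((-58.18)² + 114.14²) = √16412.9 = 128.11 km/s.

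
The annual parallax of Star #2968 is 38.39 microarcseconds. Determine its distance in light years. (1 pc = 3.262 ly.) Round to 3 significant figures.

p = 38.39 microarcseconds = 0.00003839 arcsec.
d = 1/p = 1/0.00003839 = 26048 pc.
In light-years: 26048 × 3.262 = 84969 ly.

85000 light years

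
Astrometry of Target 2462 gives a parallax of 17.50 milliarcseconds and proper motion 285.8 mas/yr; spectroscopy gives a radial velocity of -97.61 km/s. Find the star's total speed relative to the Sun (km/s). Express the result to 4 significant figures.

124.6 km/s

d = 1/p = 1/0.01750″ = 57.143 pc.
μ = 285.8 mas/yr = 0.2858 ″/yr.
v_t = 4.740 μ d = 4.740 × 0.2858 × 57.143 = 77.411 km/s.
v = √(v_r² + v_t²) = √((-97.61)² + 77.411²) = √15520.2 = 124.58 km/s.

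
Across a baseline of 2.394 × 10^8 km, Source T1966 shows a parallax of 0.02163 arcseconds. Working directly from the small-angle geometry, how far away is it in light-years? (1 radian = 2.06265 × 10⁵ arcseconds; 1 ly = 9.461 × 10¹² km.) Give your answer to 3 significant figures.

241 ly

θ = 0.02163″ = 0.02163/206265 = 1.0487 × 10^-7 rad.
d = B/θ = (2.394 × 10^8) / (1.0487 × 10^-7) = 2.2828 × 10^15 km = (2.2828 × 10^15) / (9.461 × 10^12) ly = 241.29 ly.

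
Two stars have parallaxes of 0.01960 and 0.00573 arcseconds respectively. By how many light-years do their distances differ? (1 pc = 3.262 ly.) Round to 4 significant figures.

d_A = 1/0.01960″ = 51.02 pc; d_B = 1/0.005730″ = 174.52 pc.
|d_B − d_A| = |174.52 − 51.02| = 123.5 pc = 123.5 × 3.262 ly = 402.86 ly.

402.9 ly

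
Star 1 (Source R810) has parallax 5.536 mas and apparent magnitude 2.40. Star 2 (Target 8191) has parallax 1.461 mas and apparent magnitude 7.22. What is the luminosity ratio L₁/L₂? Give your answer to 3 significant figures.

L₁/L₂ = 5.90

d₁ = 1/p₁ = 1/0.005536″ = 180.64 pc; d₂ = 1/p₂ = 1/0.001461″ = 684.46 pc.
M₁ = m₁ − 5 log₁₀ d₁ + 5 = 2.40 − 11.2841 + 5 = -3.8841.
M₂ = 7.22 − 14.1767 + 5 = -1.9567.
L₁/L₂ = 10^(0.4(M₂ − M₁)) = 10^(0.4 × 1.9274) = 10^0.77096 = 5.9015.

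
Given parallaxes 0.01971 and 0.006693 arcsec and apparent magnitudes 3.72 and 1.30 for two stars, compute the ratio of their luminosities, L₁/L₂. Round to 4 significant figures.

L₁/L₂ = 0.01241

d₁ = 1/p₁ = 1/0.01971″ = 50.736 pc; d₂ = 1/p₂ = 1/0.006693″ = 149.41 pc.
M₁ = m₁ − 5 log₁₀ d₁ + 5 = 3.72 − 8.5266 + 5 = 0.1934.
M₂ = 1.30 − 10.8719 + 5 = -4.5719.
L₁/L₂ = 10^(0.4(M₂ − M₁)) = 10^(0.4 × (-4.7653)) = 10^(-1.90612) = 0.012413.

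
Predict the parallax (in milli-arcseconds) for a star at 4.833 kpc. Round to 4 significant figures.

d = 4.833 kpc = 4833 pc.
p = 1/d = 1/4833 = 0.00020691 arcsec.
= 0.00020691 × 1000 = 0.20691 mas.

0.2069 mas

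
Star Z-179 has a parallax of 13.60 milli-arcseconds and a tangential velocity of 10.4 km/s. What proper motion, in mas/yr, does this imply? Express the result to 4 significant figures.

29.84 mas/yr

d = 1/p = 1/0.01360″ = 73.529 pc.
μ = v_t / (4.74 d) = 10.4 / (4.74 × 73.529) = 10.4 / 348.53 = 0.02984 ″/yr = 29.84 mas/yr.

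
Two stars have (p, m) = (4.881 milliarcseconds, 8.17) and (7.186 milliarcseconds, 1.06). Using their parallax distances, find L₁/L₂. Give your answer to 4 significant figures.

L₁/L₂ = 0.003104

d₁ = 1/p₁ = 1/0.004881″ = 204.88 pc; d₂ = 1/p₂ = 1/0.007186″ = 139.16 pc.
M₁ = m₁ − 5 log₁₀ d₁ + 5 = 8.17 − 11.5575 + 5 = 1.6125.
M₂ = 1.06 − 10.7176 + 5 = -4.6576.
L₁/L₂ = 10^(0.4(M₂ − M₁)) = 10^(0.4 × (-6.2701)) = 10^(-2.50804) = 0.0031043.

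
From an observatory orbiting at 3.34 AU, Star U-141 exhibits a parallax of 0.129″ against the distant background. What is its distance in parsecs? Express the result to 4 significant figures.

25.89 pc

With baseline B (in AU) and parallax p (in arcsec), d = B/p parsecs.
d = 3.34 / 0.129 = 25.891 pc.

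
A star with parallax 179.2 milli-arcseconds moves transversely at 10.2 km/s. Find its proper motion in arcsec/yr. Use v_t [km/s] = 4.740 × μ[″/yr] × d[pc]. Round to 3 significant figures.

0.386 arcsec/yr

d = 1/p = 1/0.1792″ = 5.5804 pc.
μ = v_t / (4.74 d) = 10.2 / (4.74 × 5.5804) = 10.2 / 26.451 = 0.38562 ″/yr.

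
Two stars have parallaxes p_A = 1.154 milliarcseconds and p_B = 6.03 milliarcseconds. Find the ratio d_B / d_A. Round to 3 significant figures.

0.191

Since d = 1/p, d_B/d_A = p_A/p_B.
= 1.154 / 6.03 = 0.19138.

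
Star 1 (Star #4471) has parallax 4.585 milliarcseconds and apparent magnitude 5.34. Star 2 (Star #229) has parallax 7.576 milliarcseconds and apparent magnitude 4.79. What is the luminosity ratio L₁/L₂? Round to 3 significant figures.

L₁/L₂ = 1.65

d₁ = 1/p₁ = 1/0.004585″ = 218.1 pc; d₂ = 1/p₂ = 1/0.007576″ = 132 pc.
M₁ = m₁ − 5 log₁₀ d₁ + 5 = 5.34 − 11.6933 + 5 = -1.3533.
M₂ = 4.79 − 10.6029 + 5 = -0.8129.
L₁/L₂ = 10^(0.4(M₂ − M₁)) = 10^(0.4 × 0.5404) = 10^0.21616 = 1.645.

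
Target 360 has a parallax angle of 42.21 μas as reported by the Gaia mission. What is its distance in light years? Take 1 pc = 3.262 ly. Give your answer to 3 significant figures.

p = 42.21 μas = 0.00004221 arcsec.
d = 1/p = 1/0.00004221 = 23691 pc.
In light-years: 23691 × 3.262 = 77280 ly.

77300 light years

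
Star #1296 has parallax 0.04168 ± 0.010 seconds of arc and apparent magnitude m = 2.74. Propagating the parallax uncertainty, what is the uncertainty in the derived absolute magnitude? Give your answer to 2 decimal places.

M = m − 5 log₁₀ d + 5 = m + 5 log₁₀ p + 5, so ∂M/∂p = 5/(p ln 10).
σ_M = (5/ln 10) · (σ_p/p) = 2.1715 × 0.010/0.04168 = 2.1715 × 0.23992 = 0.52099.

σ_M = 0.52 mag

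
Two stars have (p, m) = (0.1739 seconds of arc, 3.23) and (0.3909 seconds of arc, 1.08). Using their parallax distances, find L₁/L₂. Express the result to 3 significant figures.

d₁ = 1/p₁ = 1/0.1739″ = 5.7504 pc; d₂ = 1/p₂ = 1/0.3909″ = 2.5582 pc.
M₁ = m₁ − 5 log₁₀ d₁ + 5 = 3.23 − 3.7985 + 5 = 4.4315.
M₂ = 1.08 − 2.0397 + 5 = 4.0403.
L₁/L₂ = 10^(0.4(M₂ − M₁)) = 10^(0.4 × (-0.3912)) = 10^(-0.15648) = 0.69746.

L₁/L₂ = 0.697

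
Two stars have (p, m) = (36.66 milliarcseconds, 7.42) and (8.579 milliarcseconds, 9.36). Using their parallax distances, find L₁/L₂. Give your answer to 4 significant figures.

d₁ = 1/p₁ = 1/0.03666″ = 27.278 pc; d₂ = 1/p₂ = 1/0.008579″ = 116.56 pc.
M₁ = m₁ − 5 log₁₀ d₁ + 5 = 7.42 − 7.1791 + 5 = 5.2409.
M₂ = 9.36 − 10.3327 + 5 = 4.0273.
L₁/L₂ = 10^(0.4(M₂ − M₁)) = 10^(0.4 × (-1.2136)) = 10^(-0.48544) = 0.32701.

L₁/L₂ = 0.3270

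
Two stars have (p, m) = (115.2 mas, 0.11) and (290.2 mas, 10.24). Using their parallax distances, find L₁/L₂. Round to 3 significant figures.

d₁ = 1/p₁ = 1/0.1152″ = 8.6806 pc; d₂ = 1/p₂ = 1/0.2902″ = 3.4459 pc.
M₁ = m₁ − 5 log₁₀ d₁ + 5 = 0.11 − 4.6927 + 5 = 0.4173.
M₂ = 10.24 − 2.6865 + 5 = 12.5535.
L₁/L₂ = 10^(0.4(M₂ − M₁)) = 10^(0.4 × 12.1362) = 10^4.85448 = 71529.

L₁/L₂ = 71500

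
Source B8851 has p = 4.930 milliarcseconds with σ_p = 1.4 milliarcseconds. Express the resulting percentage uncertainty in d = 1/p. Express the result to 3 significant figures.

28.4%

For d = 1/p, |σ_d/d| = |σ_p/p|.
σ_p/p = 1.4 / 4.930 = 0.28398 = 28.398%.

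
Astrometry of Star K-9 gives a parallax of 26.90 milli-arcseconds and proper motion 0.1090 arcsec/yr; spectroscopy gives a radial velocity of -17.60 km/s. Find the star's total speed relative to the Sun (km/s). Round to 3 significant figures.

26.1 km/s

d = 1/p = 1/0.02690″ = 37.175 pc.
v_t = 4.740 μ d = 4.740 × 0.1090 × 37.175 = 19.207 km/s.
v = √(v_r² + v_t²) = √((-17.60)² + 19.207²) = √678.669 = 26.051 km/s.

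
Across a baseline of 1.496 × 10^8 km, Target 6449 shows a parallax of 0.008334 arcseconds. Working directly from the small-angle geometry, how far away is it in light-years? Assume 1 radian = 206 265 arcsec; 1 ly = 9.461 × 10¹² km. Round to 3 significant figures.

θ = 0.008334″ = 0.008334/206265 = 4.0404 × 10^-8 rad.
d = B/θ = (1.496 × 10^8) / (4.0404 × 10^-8) = 3.7026 × 10^15 km = (3.7026 × 10^15) / (9.461 × 10^12) ly = 391.35 ly.

391 ly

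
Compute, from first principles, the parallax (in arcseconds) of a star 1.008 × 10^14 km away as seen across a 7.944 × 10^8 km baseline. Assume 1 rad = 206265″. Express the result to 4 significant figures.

1.626 arcsec

θ ≈ B/d = (7.944 × 10^8) / (1.008 × 10^14) = 7.8810 × 10^-6 rad.
In arcseconds: 7.8810 × 10^-6 × 206265 = 1.6256″.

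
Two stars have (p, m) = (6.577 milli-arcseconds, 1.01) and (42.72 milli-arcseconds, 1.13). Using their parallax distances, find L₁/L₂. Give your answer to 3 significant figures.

L₁/L₂ = 47.1

d₁ = 1/p₁ = 1/0.006577″ = 152.05 pc; d₂ = 1/p₂ = 1/0.04272″ = 23.408 pc.
M₁ = m₁ − 5 log₁₀ d₁ + 5 = 1.01 − 10.9099 + 5 = -4.8999.
M₂ = 1.13 − 6.8468 + 5 = -0.7168.
L₁/L₂ = 10^(0.4(M₂ − M₁)) = 10^(0.4 × 4.1831) = 10^1.67324 = 47.124.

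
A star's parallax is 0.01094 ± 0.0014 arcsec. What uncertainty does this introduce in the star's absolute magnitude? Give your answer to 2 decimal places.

σ_M = 0.28 mag

M = m − 5 log₁₀ d + 5 = m + 5 log₁₀ p + 5, so ∂M/∂p = 5/(p ln 10).
σ_M = (5/ln 10) · (σ_p/p) = 2.1715 × 0.0014/0.01094 = 2.1715 × 0.12797 = 0.27789.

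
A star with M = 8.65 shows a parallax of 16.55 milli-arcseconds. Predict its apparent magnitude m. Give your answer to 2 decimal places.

d = 1/p = 1/0.01655″ = 60.423 pc.
m − M = 5 log₁₀ d − 5 = 5 log₁₀(60.423) − 5 = 8.9060 − 5 = 3.9060.
m = M + (m − M) = 8.65 + 3.9060 = 12.56.

m = 12.56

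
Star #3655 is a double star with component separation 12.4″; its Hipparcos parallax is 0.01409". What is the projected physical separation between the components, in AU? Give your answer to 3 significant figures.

880 AU

d = 1/p = 1/0.01409″ = 70.972 pc.
At distance d (pc), an angle of θ arcsec spans θ·d AU: s = 12.4 × 70.972 = 880.05 AU.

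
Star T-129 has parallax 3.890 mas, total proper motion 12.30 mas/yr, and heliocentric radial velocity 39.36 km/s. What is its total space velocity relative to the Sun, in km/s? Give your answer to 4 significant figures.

42.12 km/s

d = 1/p = 1/0.003890″ = 257.07 pc.
μ = 12.30 mas/yr = 0.01230 ″/yr.
v_t = 4.740 μ d = 4.740 × 0.01230 × 257.07 = 14.988 km/s.
v = √(v_r² + v_t²) = √(39.36² + 14.988²) = √1773.85 = 42.117 km/s.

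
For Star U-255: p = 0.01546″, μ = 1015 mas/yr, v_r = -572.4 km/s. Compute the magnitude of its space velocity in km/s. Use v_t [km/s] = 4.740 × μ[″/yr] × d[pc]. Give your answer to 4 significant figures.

d = 1/p = 1/0.01546″ = 64.683 pc.
μ = 1015 mas/yr = 1.015 ″/yr.
v_t = 4.740 μ d = 4.740 × 1.015 × 64.683 = 311.2 km/s.
v = √(v_r² + v_t²) = √((-572.4)² + 311.2²) = √424487 = 651.53 km/s.

651.5 km/s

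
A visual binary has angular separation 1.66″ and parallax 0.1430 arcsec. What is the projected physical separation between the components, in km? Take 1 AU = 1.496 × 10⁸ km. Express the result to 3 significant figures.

1.74 × 10^9 km

d = 1/p = 1/0.1430″ = 6.993 pc.
At distance d (pc), an angle of θ arcsec spans θ·d AU: s = 1.66 × 6.993 = 11.608 AU.
= 11.608 × 1.496 × 10⁸ km = 1.7366 × 10^9 km.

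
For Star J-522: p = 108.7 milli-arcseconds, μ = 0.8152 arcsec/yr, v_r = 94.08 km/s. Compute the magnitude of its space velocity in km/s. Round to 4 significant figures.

100.6 km/s

d = 1/p = 1/0.1087″ = 9.1996 pc.
v_t = 4.740 μ d = 4.740 × 0.8152 × 9.1996 = 35.548 km/s.
v = √(v_r² + v_t²) = √(94.08² + 35.548²) = √10114.7 = 100.57 km/s.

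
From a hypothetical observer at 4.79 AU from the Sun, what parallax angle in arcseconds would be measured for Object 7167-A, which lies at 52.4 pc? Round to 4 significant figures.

0.09141 arcsec

p (arcsec) = B (AU) / d (pc).
p = 4.79 / 52.4 = 0.091412 arcsec.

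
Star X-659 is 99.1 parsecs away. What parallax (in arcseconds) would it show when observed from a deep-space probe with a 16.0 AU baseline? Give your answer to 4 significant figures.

0.1615 arcsec

p (arcsec) = B (AU) / d (pc).
p = 16.0 / 99.1 = 0.16145 arcsec.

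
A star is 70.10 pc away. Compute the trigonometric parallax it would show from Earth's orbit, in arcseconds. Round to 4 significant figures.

0.01427 arcsec

p = 1/d = 1/70.1 = 0.014265 arcsec.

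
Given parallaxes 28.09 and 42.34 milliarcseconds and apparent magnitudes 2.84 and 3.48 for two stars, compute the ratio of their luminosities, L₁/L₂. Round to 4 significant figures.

L₁/L₂ = 4.096

d₁ = 1/p₁ = 1/0.02809″ = 35.6 pc; d₂ = 1/p₂ = 1/0.04234″ = 23.618 pc.
M₁ = m₁ − 5 log₁₀ d₁ + 5 = 2.84 − 7.7572 + 5 = 0.0828.
M₂ = 3.48 − 6.8662 + 5 = 1.6138.
L₁/L₂ = 10^(0.4(M₂ − M₁)) = 10^(0.4 × 1.5310) = 10^0.61240 = 4.0964.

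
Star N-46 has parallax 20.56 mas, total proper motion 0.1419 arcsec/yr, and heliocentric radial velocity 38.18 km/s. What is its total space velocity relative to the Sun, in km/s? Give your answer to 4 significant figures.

d = 1/p = 1/0.02056″ = 48.638 pc.
v_t = 4.740 μ d = 4.740 × 0.1419 × 48.638 = 32.714 km/s.
v = √(v_r² + v_t²) = √(38.18² + 32.714²) = √2527.92 = 50.278 km/s.

50.28 km/s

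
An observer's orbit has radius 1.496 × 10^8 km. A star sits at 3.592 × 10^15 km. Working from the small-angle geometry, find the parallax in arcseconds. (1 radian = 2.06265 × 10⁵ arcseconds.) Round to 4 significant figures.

θ ≈ B/d = (1.496 × 10^8) / (3.592 × 10^15) = 4.1648 × 10^-8 rad.
In arcseconds: 4.1648 × 10^-8 × 206265 = 0.0085905″.

0.008591 arcsec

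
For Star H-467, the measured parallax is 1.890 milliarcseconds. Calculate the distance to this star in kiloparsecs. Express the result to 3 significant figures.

0.529 kpc

p = 1.890 milliarcseconds = 0.001890 arcsec.
d = 1/p = 1/0.001890 = 529.1 pc.
= 0.5291 kpc.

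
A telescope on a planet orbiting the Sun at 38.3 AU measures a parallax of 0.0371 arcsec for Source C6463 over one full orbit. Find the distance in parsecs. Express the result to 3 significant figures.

With baseline B (in AU) and parallax p (in arcsec), d = B/p parsecs.
d = 38.3 / 0.0371 = 1032.3 pc.

1030 pc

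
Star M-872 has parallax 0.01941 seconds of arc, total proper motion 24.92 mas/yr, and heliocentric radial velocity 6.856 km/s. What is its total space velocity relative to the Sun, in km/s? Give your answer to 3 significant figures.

d = 1/p = 1/0.01941″ = 51.52 pc.
μ = 24.92 mas/yr = 0.02492 ″/yr.
v_t = 4.740 μ d = 4.740 × 0.02492 × 51.52 = 6.0856 km/s.
v = √(v_r² + v_t²) = √(6.856² + 6.0856²) = √84.0393 = 9.1673 km/s.

9.17 km/s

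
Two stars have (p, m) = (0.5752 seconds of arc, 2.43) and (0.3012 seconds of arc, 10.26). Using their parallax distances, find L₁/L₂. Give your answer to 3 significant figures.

L₁/L₂ = 372

d₁ = 1/p₁ = 1/0.5752″ = 1.7385 pc; d₂ = 1/p₂ = 1/0.3012″ = 3.3201 pc.
M₁ = m₁ − 5 log₁₀ d₁ + 5 = 2.43 − 1.2009 + 5 = 6.2291.
M₂ = 10.26 − 2.6058 + 5 = 12.6542.
L₁/L₂ = 10^(0.4(M₂ − M₁)) = 10^(0.4 × 6.4251) = 10^2.57004 = 371.57.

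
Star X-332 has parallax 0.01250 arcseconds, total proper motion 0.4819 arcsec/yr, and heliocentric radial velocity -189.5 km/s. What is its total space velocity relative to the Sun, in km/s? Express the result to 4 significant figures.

d = 1/p = 1/0.01250″ = 80 pc.
v_t = 4.740 μ d = 4.740 × 0.4819 × 80 = 182.74 km/s.
v = √(v_r² + v_t²) = √((-189.5)² + 182.74²) = √69304.2 = 263.26 km/s.

263.3 km/s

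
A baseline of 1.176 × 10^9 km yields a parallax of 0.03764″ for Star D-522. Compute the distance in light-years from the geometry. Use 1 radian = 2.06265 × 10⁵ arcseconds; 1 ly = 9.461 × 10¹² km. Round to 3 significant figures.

θ = 0.03764″ = 0.03764/206265 = 1.8248 × 10^-7 rad.
d = B/θ = (1.176 × 10^9) / (1.8248 × 10^-7) = 6.4445 × 10^15 km = (6.4445 × 10^15) / (9.461 × 10^12) ly = 681.16 ly.

681 ly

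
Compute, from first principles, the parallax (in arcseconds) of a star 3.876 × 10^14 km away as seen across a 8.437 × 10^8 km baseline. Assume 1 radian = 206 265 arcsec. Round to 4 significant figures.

θ ≈ B/d = (8.437 × 10^8) / (3.876 × 10^14) = 2.1767 × 10^-6 rad.
In arcseconds: 2.1767 × 10^-6 × 206265 = 0.44898″.

0.4490 arcsec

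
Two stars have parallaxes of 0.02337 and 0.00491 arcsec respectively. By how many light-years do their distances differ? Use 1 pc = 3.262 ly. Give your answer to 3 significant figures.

d_A = 1/0.02337″ = 42.79 pc; d_B = 1/0.004910″ = 203.67 pc.
|d_B − d_A| = |203.67 − 42.79| = 160.88 pc = 160.88 × 3.262 ly = 524.79 ly.

525 ly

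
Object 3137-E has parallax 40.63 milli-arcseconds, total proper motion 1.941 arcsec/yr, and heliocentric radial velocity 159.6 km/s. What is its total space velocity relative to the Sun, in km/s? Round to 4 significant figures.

277.0 km/s

d = 1/p = 1/0.04063″ = 24.612 pc.
v_t = 4.740 μ d = 4.740 × 1.941 × 24.612 = 226.44 km/s.
v = √(v_r² + v_t²) = √(159.6² + 226.44²) = √76747.2 = 277.03 km/s.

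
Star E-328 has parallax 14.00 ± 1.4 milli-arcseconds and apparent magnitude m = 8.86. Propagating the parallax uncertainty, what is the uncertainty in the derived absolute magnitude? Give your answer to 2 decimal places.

σ_M = 0.22 mag

M = m − 5 log₁₀ d + 5 = m + 5 log₁₀ p + 5, so ∂M/∂p = 5/(p ln 10).
σ_M = (5/ln 10) · (σ_p/p) = 2.1715 × 1.4/14.00 = 2.1715 × 0.1 = 0.21715.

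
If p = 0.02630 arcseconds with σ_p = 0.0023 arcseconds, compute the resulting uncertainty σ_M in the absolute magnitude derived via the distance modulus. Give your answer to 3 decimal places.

σ_M = 0.190 mag

M = m − 5 log₁₀ d + 5 = m + 5 log₁₀ p + 5, so ∂M/∂p = 5/(p ln 10).
σ_M = (5/ln 10) · (σ_p/p) = 2.1715 × 0.0023/0.02630 = 2.1715 × 0.087452 = 0.1899.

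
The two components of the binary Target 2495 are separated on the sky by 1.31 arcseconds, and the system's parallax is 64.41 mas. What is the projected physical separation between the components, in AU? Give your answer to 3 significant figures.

d = 1/p = 1/0.06441″ = 15.526 pc.
At distance d (pc), an angle of θ arcsec spans θ·d AU: s = 1.31 × 15.526 = 20.339 AU.

20.3 AU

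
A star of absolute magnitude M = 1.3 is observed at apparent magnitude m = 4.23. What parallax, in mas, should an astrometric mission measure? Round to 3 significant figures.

m − M = 4.23 − 1.3 = 2.93.
d = 10^((m−M)/5 + 1) = 10^1.586 = 38.548 pc.
p = 1/d = 1/38.548 = 0.025942 arcsec = 25.942 mas.

25.9 mas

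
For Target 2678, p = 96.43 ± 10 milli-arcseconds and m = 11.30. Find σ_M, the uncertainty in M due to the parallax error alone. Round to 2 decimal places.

σ_M = 0.23 mag

M = m − 5 log₁₀ d + 5 = m + 5 log₁₀ p + 5, so ∂M/∂p = 5/(p ln 10).
σ_M = (5/ln 10) · (σ_p/p) = 2.1715 × 10/96.43 = 2.1715 × 0.1037 = 0.22518.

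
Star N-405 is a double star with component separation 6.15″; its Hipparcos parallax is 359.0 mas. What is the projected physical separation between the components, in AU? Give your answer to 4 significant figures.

17.13 AU

d = 1/p = 1/0.3590″ = 2.7855 pc.
At distance d (pc), an angle of θ arcsec spans θ·d AU: s = 6.15 × 2.7855 = 17.131 AU.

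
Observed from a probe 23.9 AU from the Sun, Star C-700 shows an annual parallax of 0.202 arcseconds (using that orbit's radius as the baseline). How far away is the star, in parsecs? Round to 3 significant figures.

118 pc

With baseline B (in AU) and parallax p (in arcsec), d = B/p parsecs.
d = 23.9 / 0.202 = 118.32 pc.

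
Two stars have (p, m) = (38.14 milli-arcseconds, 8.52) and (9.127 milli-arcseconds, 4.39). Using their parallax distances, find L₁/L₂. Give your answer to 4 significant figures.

d₁ = 1/p₁ = 1/0.03814″ = 26.219 pc; d₂ = 1/p₂ = 1/0.009127″ = 109.57 pc.
M₁ = m₁ − 5 log₁₀ d₁ + 5 = 8.52 − 7.0931 + 5 = 6.4269.
M₂ = 4.39 − 10.1985 + 5 = -0.8085.
L₁/L₂ = 10^(0.4(M₂ − M₁)) = 10^(0.4 × (-7.2354)) = 10^(-2.89416) = 0.001276.

L₁/L₂ = 0.001276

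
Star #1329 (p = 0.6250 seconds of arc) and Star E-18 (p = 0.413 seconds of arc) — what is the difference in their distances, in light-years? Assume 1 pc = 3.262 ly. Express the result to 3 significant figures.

2.68 ly

d_A = 1/0.6250″ = 1.6 pc; d_B = 1/0.4130″ = 2.4213 pc.
|d_B − d_A| = |2.4213 − 1.6| = 0.8213 pc = 0.8213 × 3.262 ly = 2.6791 ly.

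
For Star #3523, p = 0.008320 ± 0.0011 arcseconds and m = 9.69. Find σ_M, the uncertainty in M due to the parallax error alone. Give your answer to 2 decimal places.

σ_M = 0.29 mag

M = m − 5 log₁₀ d + 5 = m + 5 log₁₀ p + 5, so ∂M/∂p = 5/(p ln 10).
σ_M = (5/ln 10) · (σ_p/p) = 2.1715 × 0.0011/0.008320 = 2.1715 × 0.13221 = 0.28709.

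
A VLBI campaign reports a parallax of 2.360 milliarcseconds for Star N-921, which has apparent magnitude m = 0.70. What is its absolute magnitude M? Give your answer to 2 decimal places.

d = 1/p = 1/0.002360″ = 423.73 pc.
m − M = 5 log₁₀(423.73) − 5 = 13.1354 − 5 = 8.1354.
M = m − (m − M) = 0.70 − 8.1354 = -7.44.

M = -7.44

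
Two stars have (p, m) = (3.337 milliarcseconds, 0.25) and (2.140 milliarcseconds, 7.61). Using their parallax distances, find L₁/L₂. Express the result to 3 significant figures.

d₁ = 1/p₁ = 1/0.003337″ = 299.67 pc; d₂ = 1/p₂ = 1/0.002140″ = 467.29 pc.
M₁ = m₁ − 5 log₁₀ d₁ + 5 = 0.25 − 12.3832 + 5 = -7.1332.
M₂ = 7.61 − 13.3479 + 5 = -0.7379.
L₁/L₂ = 10^(0.4(M₂ − M₁)) = 10^(0.4 × 6.3953) = 10^2.55812 = 361.51.

L₁/L₂ = 362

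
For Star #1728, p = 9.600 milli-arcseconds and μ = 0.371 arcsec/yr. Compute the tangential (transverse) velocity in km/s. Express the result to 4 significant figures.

d = 1/p = 1/0.009600″ = 104.17 pc.
v_t = 4.74 × μ × d = 4.74 × 0.371 × 104.17 = 183.19 km/s.

183.2 km/s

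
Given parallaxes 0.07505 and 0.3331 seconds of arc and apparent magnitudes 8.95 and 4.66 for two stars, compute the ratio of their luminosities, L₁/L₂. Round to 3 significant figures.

L₁/L₂ = 0.379

d₁ = 1/p₁ = 1/0.07505″ = 13.324 pc; d₂ = 1/p₂ = 1/0.3331″ = 3.0021 pc.
M₁ = m₁ − 5 log₁₀ d₁ + 5 = 8.95 − 5.6232 + 5 = 8.3268.
M₂ = 4.66 − 2.3871 + 5 = 7.2729.
L₁/L₂ = 10^(0.4(M₂ − M₁)) = 10^(0.4 × (-1.0539)) = 10^(-0.42156) = 0.37883.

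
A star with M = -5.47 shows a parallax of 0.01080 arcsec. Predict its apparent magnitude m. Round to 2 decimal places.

m = -0.64

d = 1/p = 1/0.01080″ = 92.593 pc.
m − M = 5 log₁₀ d − 5 = 5 log₁₀(92.593) − 5 = 9.8329 − 5 = 4.8329.
m = M + (m − M) = -5.47 + 4.8329 = -0.64.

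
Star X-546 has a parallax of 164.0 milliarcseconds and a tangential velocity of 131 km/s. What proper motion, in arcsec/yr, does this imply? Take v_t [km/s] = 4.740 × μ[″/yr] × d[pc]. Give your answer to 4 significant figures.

4.532 arcsec/yr

d = 1/p = 1/0.1640″ = 6.0976 pc.
μ = v_t / (4.74 d) = 131 / (4.74 × 6.0976) = 131 / 28.903 = 4.5324 ″/yr.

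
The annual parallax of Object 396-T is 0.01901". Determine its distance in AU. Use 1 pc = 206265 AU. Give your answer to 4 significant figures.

1.085 × 10^7 AU

d = 1/p = 1/0.01901 = 52.604 pc.
In AU: 52.604 × 206265 = 1.0850 × 10^7 AU.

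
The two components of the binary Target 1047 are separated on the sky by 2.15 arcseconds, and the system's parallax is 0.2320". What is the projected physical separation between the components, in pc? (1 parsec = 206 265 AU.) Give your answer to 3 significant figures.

d = 1/p = 1/0.2320″ = 4.3103 pc.
At distance d (pc), an angle of θ arcsec spans θ·d AU: s = 2.15 × 4.3103 = 9.2671 AU.
= 9.2671 / 206265 = 4.4928 × 10^-5 pc.

4.49 × 10^-5 pc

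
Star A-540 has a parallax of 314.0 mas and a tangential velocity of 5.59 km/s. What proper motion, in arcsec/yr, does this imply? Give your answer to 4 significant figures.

0.3703 arcsec/yr

d = 1/p = 1/0.3140″ = 3.1847 pc.
μ = v_t / (4.74 d) = 5.59 / (4.74 × 3.1847) = 5.59 / 15.095 = 0.37032 ″/yr.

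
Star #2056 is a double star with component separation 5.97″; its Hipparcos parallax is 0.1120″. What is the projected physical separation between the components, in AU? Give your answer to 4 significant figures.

d = 1/p = 1/0.1120″ = 8.9286 pc.
At distance d (pc), an angle of θ arcsec spans θ·d AU: s = 5.97 × 8.9286 = 53.304 AU.

53.30 AU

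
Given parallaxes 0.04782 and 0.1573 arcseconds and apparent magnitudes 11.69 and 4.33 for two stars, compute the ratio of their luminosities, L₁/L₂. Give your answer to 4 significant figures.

L₁/L₂ = 0.01231

d₁ = 1/p₁ = 1/0.04782″ = 20.912 pc; d₂ = 1/p₂ = 1/0.1573″ = 6.3573 pc.
M₁ = m₁ − 5 log₁₀ d₁ + 5 = 11.69 − 6.6020 + 5 = 10.0880.
M₂ = 4.33 − 4.0164 + 5 = 5.3136.
L₁/L₂ = 10^(0.4(M₂ − M₁)) = 10^(0.4 × (-4.7744)) = 10^(-1.90976) = 0.012309.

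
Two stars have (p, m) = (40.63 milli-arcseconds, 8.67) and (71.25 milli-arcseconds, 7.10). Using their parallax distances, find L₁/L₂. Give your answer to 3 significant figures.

L₁/L₂ = 0.724

d₁ = 1/p₁ = 1/0.04063″ = 24.612 pc; d₂ = 1/p₂ = 1/0.07125″ = 14.035 pc.
M₁ = m₁ − 5 log₁₀ d₁ + 5 = 8.67 − 6.9557 + 5 = 6.7143.
M₂ = 7.10 − 5.7361 + 5 = 6.3639.
L₁/L₂ = 10^(0.4(M₂ − M₁)) = 10^(0.4 × (-0.3504)) = 10^(-0.14016) = 0.72417.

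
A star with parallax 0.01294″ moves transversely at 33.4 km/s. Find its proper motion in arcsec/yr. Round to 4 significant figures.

0.09118 arcsec/yr

d = 1/p = 1/0.01294″ = 77.28 pc.
μ = v_t / (4.74 d) = 33.4 / (4.74 × 77.28) = 33.4 / 366.31 = 0.09118 ″/yr.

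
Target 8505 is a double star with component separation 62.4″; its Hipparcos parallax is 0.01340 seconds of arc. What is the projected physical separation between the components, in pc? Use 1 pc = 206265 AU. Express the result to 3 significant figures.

d = 1/p = 1/0.01340″ = 74.627 pc.
At distance d (pc), an angle of θ arcsec spans θ·d AU: s = 62.4 × 74.627 = 4656.7 AU.
= 4656.7 / 206265 = 0.022576 pc.

0.0226 pc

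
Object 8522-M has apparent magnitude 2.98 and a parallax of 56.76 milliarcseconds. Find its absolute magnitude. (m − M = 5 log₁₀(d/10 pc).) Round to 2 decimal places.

M = 1.75

d = 1/p = 1/0.05676″ = 17.618 pc.
m − M = 5 log₁₀(17.618) − 5 = 6.2298 − 5 = 1.2298.
M = m − (m − M) = 2.98 − 1.2298 = 1.75.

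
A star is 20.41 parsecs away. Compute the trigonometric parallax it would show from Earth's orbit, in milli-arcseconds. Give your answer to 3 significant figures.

p = 1/d = 1/20.41 = 0.048996 arcsec.
= 0.048996 × 1000 = 48.996 mas.

49.0 mas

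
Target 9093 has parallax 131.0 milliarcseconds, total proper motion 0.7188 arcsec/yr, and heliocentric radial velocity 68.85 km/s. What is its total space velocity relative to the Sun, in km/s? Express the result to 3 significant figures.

73.6 km/s

d = 1/p = 1/0.1310″ = 7.6336 pc.
v_t = 4.740 μ d = 4.740 × 0.7188 × 7.6336 = 26.009 km/s.
v = √(v_r² + v_t²) = √(68.85² + 26.009²) = √5416.79 = 73.599 km/s.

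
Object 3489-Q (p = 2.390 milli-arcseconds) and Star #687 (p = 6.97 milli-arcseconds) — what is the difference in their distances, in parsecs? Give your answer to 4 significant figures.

274.9 pc

d_A = 1/0.002390″ = 418.41 pc; d_B = 1/0.006970″ = 143.47 pc.
|d_B − d_A| = |143.47 − 418.41| = 274.94 pc.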